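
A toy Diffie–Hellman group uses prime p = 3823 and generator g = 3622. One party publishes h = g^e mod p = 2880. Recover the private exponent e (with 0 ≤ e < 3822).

Baby-step giant-step with m = ceil(sqrt(3822)) = 62.
Baby table (3622^j mod 3823 for j=0..61):
  0:1  1:3622  2:2171  3:3274  4:3305  5:897  6:3207  7:1480
  8:714  9:1760  10:1779  11:1783  12:979  13:2017  14:3644  15:1572
  16:1337  17:2696  18:970  19:3  20:3220  21:2690  22:2176  23:2269
  24:2691  25:1975  26:617  27:2142  28:1457  29:1514  30:1526  31:2937
  32:2228  33:3286  34:893  35:188  36:442  37:2910  38:9  39:2014
  40:424  41:2705  42:2984  43:427  44:2102  45:1851  46:2603  47:548
  48:719  49:755  50:1165  51:2861  52:2212  53:2679  54:564  55:1326
  56:1084  57:27  58:2219  59:1272  60:469  61:1306
Giant step factor: 3622^(-62) ≡ 3632 (mod 3823).
Scan 2880·3632^i mod 3823 for i = 0, 1, …:
  i=0: 2880   i=1: 432   i=2: 1594   i=3: 1386
  i=4: 2884   i=5: 3491   i=6: 2244   i=7: 3395
  i=8: 1465   i=9: 3087     …   i=43: 3252
  i=44: 2017
Match at i=44, j=13: e = 44·62 + 13 = 2741.

2741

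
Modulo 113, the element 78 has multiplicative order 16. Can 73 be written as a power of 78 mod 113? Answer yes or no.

yes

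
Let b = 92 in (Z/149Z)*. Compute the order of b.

148

The order of 92 must divide p − 1 = 148 = 2^2 · 37.
Divisors: 1, 2, 4, 37, 74, 148.
Check each in increasing order: 92^1 ≡ 92;  92^2 ≡ 120;  92^4 ≡ 96;  92^37 ≡ 105;  92^74 ≡ 148;  92^148 ≡ 1.
Smallest exponent giving 1 is 148.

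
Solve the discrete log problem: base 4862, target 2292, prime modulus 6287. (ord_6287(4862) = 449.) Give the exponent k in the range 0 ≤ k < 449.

403

Baby-step giant-step with m = ceil(sqrt(449)) = 22.
Baby table (4862^j mod 6287 for j=0..21):
  0:1  1:4862  2:6211  3:1421  4:5776  5:5170  6:1114  7:3161
  8:3354  9:4957  10:2863  11:488  12:2457  13:634  14:1878  15:2112
  16:1873  17:2950  18:2253  19:2132  20:4808  21:1430
Giant step factor: 4862^(-22) ≡ 3160 (mod 6287).
Scan 2292·3160^i mod 6287 for i = 0, 1, …:
  i=0: 2292   i=1: 96   i=2: 1584   i=3: 988
  i=4: 3728   i=5: 4929   i=6: 2741   i=7: 4361
  i=8: 5943   i=9: 611     …   i=17: 5526
  i=18: 3161
Match at i=18, j=7: k = 18·22 + 7 = 403.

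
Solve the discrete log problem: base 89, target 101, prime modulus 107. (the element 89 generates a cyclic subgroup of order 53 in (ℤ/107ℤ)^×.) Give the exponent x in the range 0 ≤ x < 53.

52

Baby-step giant-step with m = ceil(sqrt(53)) = 8.
Baby table (89^j mod 107 for j=0..7):
  0:1  1:89  2:3  3:53  4:9  5:52  6:27  7:49
Giant step factor: 89^(-8) ≡ 37 (mod 107).
Scan 101·37^i mod 107 for i = 0, 1, …:
  i=0: 101   i=1: 99   i=2: 25   i=3: 69
  i=4: 92   i=5: 87   i=6: 9
Match at i=6, j=4: x = 6·8 + 4 = 52.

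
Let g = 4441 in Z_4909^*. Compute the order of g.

4908

The order of 4441 must divide p − 1 = 4908 = 2^2 · 3 · 409.
Divisors: 1, 2, 3, 4, 6, 12, 409, 818, 1227, 1636, 2454, 4908.
Check each in increasing order: 4441^1 ≡ 4441;  4441^2 ≡ 3028;  4441^3 ≡ 1597;  4441^4 ≡ 3681;  4441^6 ≡ 2638;  4441^12 ≡ 2991;  4441^409 ≡ 1939;  4441^818 ≡ 4336;  4441^1227 ≡ 3296;  4441^1636 ≡ 4335;  4441^2454 ≡ 4908;  4441^4908 ≡ 1.
Smallest exponent giving 1 is 4908.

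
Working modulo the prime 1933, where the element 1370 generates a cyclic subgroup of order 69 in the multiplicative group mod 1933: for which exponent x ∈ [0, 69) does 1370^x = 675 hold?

Baby-step giant-step with m = ceil(sqrt(69)) = 9.
Baby table (1370^j mod 1933 for j=0..8):
  0:1  1:1370  2:1890  3:1013  4:1849  5:900  6:1679  7:1893
  8:1257
Giant step factor: 1370^(-9) ≡ 363 (mod 1933).
Scan 675·363^i mod 1933 for i = 0, 1, …:
  i=0: 675   i=1: 1467   i=2: 946   i=3: 1257
Match at i=3, j=8: x = 3·9 + 8 = 35.

35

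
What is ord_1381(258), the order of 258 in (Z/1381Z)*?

The order of 258 must divide p − 1 = 1380 = 2^2 · 3 · 5 · 23.
Divisors: 1, 2, 3, 4, 5, 6, 10, 12, 15, 20, 23, 30, 46, 60, 69, 92, 115, 138, 230, 276, 345, 460, 690, 1380.
Check each in increasing order: 258^1 ≡ 258;  258^2 ≡ 276;  258^3 ≡ 777;  258^4 ≡ 221;  258^5 ≡ 397;  258^6 ≡ 232;  258^10 ≡ 175;  258^12 ≡ 1346;  258^15 ≡ 425;  258^20 ≡ 243;  258^23 ≡ 995;  258^30 ≡ 1095;  258^46 ≡ 1229;  258^60 ≡ 317;  258^69 ≡ 670;  258^92 ≡ 1008;  258^115 ≡ 354;  258^138 ≡ 75;  258^230 ≡ 1026;  258^276 ≡ 101;  258^345 ≡ 1.
Smallest exponent giving 1 is 345.

345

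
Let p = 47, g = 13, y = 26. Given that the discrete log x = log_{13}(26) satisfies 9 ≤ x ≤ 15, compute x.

11

Compute 13^9 mod 47 = 11, then multiply by 13 repeatedly:
  13^9=11  13^10=2  13^11=26
Found 26 at exponent 11.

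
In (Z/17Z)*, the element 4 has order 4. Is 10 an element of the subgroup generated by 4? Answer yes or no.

no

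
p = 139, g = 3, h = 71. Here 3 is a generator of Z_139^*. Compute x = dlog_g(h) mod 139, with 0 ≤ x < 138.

38

Baby-step giant-step with m = ceil(sqrt(138)) = 12.
Baby table (3^j mod 139 for j=0..11):
  0:1  1:3  2:9  3:27  4:81  5:104  6:34  7:102
  8:28  9:84  10:113  11:61
Giant step factor: 3^(-12) ≡ 79 (mod 139).
Scan 71·79^i mod 139 for i = 0, 1, …:
  i=0: 71   i=1: 49   i=2: 118   i=3: 9
Match at i=3, j=2: x = 3·12 + 2 = 38.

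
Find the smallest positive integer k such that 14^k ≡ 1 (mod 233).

116

The order of 14 must divide p − 1 = 232 = 2^3 · 29.
Divisors: 1, 2, 4, 8, 29, 58, 116, 232.
Check each in increasing order: 14^1 ≡ 14;  14^2 ≡ 196;  14^4 ≡ 204;  14^8 ≡ 142;  14^29 ≡ 89;  14^58 ≡ 232;  14^116 ≡ 1.
Smallest exponent giving 1 is 116.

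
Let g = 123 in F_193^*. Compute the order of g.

The order of 123 must divide p − 1 = 192 = 2^6 · 3.
Divisors: 1, 2, 3, 4, 6, 8, 12, 16, 24, 32, 48, 64, 96, 192.
Check each in increasing order: 123^1 ≡ 123;  123^2 ≡ 75;  123^3 ≡ 154;  123^4 ≡ 28;  123^6 ≡ 170;  123^8 ≡ 12;  123^12 ≡ 143;  123^16 ≡ 144;  123^24 ≡ 184;  123^32 ≡ 85;  123^48 ≡ 81;  123^64 ≡ 84;  123^96 ≡ 192;  123^192 ≡ 1.
Smallest exponent giving 1 is 192.

192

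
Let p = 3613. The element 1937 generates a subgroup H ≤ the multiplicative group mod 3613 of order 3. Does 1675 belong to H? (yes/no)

yes

1675 ∈ ⟨1937⟩ iff 1675^3 ≡ 1 (mod 3613), since |⟨1937⟩| = 3.
1675^3 mod 3613 = 1.
Since 1 = 1, 1675 lies in the subgroup.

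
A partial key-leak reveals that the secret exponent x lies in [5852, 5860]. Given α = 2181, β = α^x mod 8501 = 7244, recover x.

5859

Compute 2181^5852 mod 8501 = 3671, then multiply by 2181 repeatedly:
  2181^5852=3671  2181^5853=7010  2181^5854=4012  2181^5855=2643  2181^5856=705
  2181^5857=7425  2181^5858=8021  2181^5859=7244
Found 7244 at exponent 5859.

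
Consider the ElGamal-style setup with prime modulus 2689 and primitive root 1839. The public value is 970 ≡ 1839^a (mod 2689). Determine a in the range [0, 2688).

1764

Baby-step giant-step with m = ceil(sqrt(2688)) = 52.
Baby table (1839^j mod 2689 for j=0..51):
  0:1  1:1839  2:1848  3:2265  4:74  5:1636  6:2302  7:892
  8:98  9:59  10:941  11:1472  12:1874  13:1677  14:2409  15:1368
  16:1537  17:404  18:792  19:1739  20:800  21:317  22:2139  23:2303
  24:42  25:1946  26:2324  27:1015  28:419  29:1487  30:2569  31:2507
  32:1427  33:2478  34:1876  35:2666  36:727  37:520  38:1685  39:987
  40:18  41:834  42:996  43:435  44:1332  45:2558  46:1101  47:2611
  48:1764  49:1062  50:804  51:2295
Giant step factor: 1839^(-52) ≡ 2599 (mod 2689).
Scan 970·2599^i mod 2689 for i = 0, 1, …:
  i=0: 970   i=1: 1437   i=2: 2431   i=3: 1708
  i=4: 2242   i=5: 2584   i=6: 1383   i=7: 1913
  i=8: 2615   i=9: 1282     …   i=32: 1056
  i=33: 1764
Match at i=33, j=48: a = 33·52 + 48 = 1764.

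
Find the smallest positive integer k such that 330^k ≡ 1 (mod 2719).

906

The order of 330 must divide p − 1 = 2718 = 2 · 3^2 · 151.
Divisors: 1, 2, 3, 6, 9, 18, 151, 302, 453, 906, 1359, 2718.
Check each in increasing order: 330^1 ≡ 330;  330^2 ≡ 140;  330^3 ≡ 2696;  330^6 ≡ 529;  330^9 ≡ 1428;  330^18 ≡ 2653;  330^151 ≡ 1266;  330^302 ≡ 1265;  330^453 ≡ 2718;  330^906 ≡ 1.
Smallest exponent giving 1 is 906.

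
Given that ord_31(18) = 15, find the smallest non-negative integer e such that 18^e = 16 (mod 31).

6

Successive powers of 18 modulo 31:
  18^0=1  18^1=18  18^2=14  18^3=4  18^4=10  18^5=25
  18^6=16
So 18^6 ≡ 16 (mod 31), giving e = 6.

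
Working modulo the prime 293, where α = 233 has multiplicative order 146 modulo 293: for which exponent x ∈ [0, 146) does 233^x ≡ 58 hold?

Baby-step giant-step with m = ceil(sqrt(146)) = 13.
Baby table (233^j mod 293 for j=0..12):
  0:1  1:233  2:84  3:234  4:24  5:25  6:258  7:49
  8:283  9:14  10:39  11:4  12:53
Giant step factor: 233^(-13) ≡ 184 (mod 293).
Scan 58·184^i mod 293 for i = 0, 1, …:
  i=0: 58   i=1: 124   i=2: 255   i=3: 40
  i=4: 35   i=5: 287   i=6: 68   i=7: 206
  i=8: 107   i=9: 57   i=10: 233
Match at i=10, j=1: x = 10·13 + 1 = 131.

131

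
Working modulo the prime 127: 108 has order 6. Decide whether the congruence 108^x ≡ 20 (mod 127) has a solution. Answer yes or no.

yes

⟨108⟩ has order 6; its elements mod 127 are {1, 19, 20, 107, 108, 126}.
20 is in this set.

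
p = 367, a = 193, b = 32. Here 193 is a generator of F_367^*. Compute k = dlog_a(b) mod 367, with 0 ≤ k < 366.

194

Baby-step giant-step with m = ceil(sqrt(366)) = 20.
Baby table (193^j mod 367 for j=0..19):
  0:1  1:193  2:182  3:261  4:94  5:159  6:226  7:312
  8:28  9:266  10:325  11:335  12:63  13:48  14:89  15:295
  16:50  17:108  18:292  19:205
Giant step factor: 193^(-20) ≡ 31 (mod 367).
Scan 32·31^i mod 367 for i = 0, 1, …:
  i=0: 32   i=1: 258   i=2: 291   i=3: 213
  i=4: 364   i=5: 274   i=6: 53   i=7: 175
  i=8: 287   i=9: 89
Match at i=9, j=14: k = 9·20 + 14 = 194.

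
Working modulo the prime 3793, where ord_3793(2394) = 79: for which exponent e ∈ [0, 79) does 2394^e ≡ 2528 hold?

5

Baby-step giant-step with m = ceil(sqrt(79)) = 9.
Baby table (2394^j mod 3793 for j=0..8):
  0:1  1:2394  2:13  3:778  4:169  5:2528  6:2197  7:2520
  8:2010
Giant step factor: 2394^(-9) ≡ 3490 (mod 3793).
Scan 2528·3490^i mod 3793 for i = 0, 1, …:
  i=0: 2528
Match at i=0, j=5: e = 0·9 + 5 = 5.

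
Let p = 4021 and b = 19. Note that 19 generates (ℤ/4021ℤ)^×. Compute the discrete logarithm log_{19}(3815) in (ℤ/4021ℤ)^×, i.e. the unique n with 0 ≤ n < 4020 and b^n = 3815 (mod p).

3179

Baby-step giant-step with m = ceil(sqrt(4020)) = 64.
Baby table (19^j mod 4021 for j=0..63):
  0:1  1:19  2:361  3:2838  4:1649  5:3184  6:181  7:3439
  8:1005  9:3011  10:915  11:1301  12:593  13:3225  14:960  15:2156
  16:754  17:2263  18:2787  19:680  20:857  21:199  22:3781  23:3482
  24:1822  25:2450  26:2319  27:3851  28:791  29:2966  30:60  31:1140
  32:1555  33:1398  34:2436  35:2053  36:2818  37:1269  38:4006  39:3736
  40:2627  41:1661  42:3412  43:492  44:1306  45:688  46:1009  47:3087
  48:2359  49:590  50:3168  51:3898  52:1684  53:3849  54:753  55:2244
  56:2426  57:1863  58:3229  59:1036  60:3600  61:43  62:817  63:3460
Giant step factor: 19^(-64) ≡ 1200 (mod 4021).
Scan 3815·1200^i mod 4021 for i = 0, 1, …:
  i=0: 3815   i=1: 2102   i=2: 1233   i=3: 3893
  i=4: 3219   i=5: 2640   i=6: 3473   i=7: 1844
  i=8: 1250   i=9: 167     …   i=48: 3177
  i=49: 492
Match at i=49, j=43: n = 49·64 + 43 = 3179.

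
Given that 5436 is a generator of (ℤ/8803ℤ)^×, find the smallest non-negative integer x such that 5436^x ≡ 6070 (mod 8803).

2710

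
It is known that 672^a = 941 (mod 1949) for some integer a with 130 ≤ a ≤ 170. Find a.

Compute 672^130 mod 1949 = 1782, then multiply by 672 repeatedly:
  672^130=1782  672^131=818  672^132=78  672^133=1742  672^134=1224
  672^135=50  672^136=467  672^137=35  672^138=132  672^139=999
  672^140=872  672^141=1284  672^142=1390  672^143=509  672^144=973
  672^145=941
Found 941 at exponent 145.

145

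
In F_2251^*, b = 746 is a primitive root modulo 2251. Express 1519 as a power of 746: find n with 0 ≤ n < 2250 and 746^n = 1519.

827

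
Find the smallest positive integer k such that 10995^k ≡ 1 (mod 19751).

9875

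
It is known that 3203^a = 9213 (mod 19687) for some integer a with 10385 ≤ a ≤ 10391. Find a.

Compute 3203^10385 mod 19687 = 9075, then multiply by 3203 repeatedly:
  3203^10385=9075  3203^10386=9213
Found 9213 at exponent 10386.

10386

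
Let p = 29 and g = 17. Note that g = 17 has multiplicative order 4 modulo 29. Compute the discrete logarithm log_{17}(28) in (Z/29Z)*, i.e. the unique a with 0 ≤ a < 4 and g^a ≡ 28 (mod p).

Successive powers of 17 modulo 29:
  17^0=1  17^1=17  17^2=28
So 17^2 ≡ 28 (mod 29), giving a = 2.

2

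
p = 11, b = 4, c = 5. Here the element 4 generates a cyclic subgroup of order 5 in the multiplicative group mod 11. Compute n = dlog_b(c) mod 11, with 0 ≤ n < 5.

2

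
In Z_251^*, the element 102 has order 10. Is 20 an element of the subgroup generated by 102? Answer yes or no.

yes

20 ∈ ⟨102⟩ iff 20^10 ≡ 1 (mod 251), since |⟨102⟩| = 10.
20^10 mod 251 = 1.
Since 1 = 1, 20 lies in the subgroup.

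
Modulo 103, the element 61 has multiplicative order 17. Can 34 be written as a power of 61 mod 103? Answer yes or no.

⟨61⟩ has order 17; its elements mod 103 are {1, 8, 9, 13, 14, 23, 30, 34, 61, 64, 66, 72, 76, 79, 81, 93, 100}.
34 is in this set.

yes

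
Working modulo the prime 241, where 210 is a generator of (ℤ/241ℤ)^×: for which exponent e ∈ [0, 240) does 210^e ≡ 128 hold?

190

Baby-step giant-step with m = ceil(sqrt(240)) = 16.
Baby table (210^j mod 241 for j=0..15):
  0:1  1:210  2:238  3:93  4:9  5:203  6:214  7:114
  8:81  9:140  10:239  11:62  12:6  13:55  14:223  15:76
Giant step factor: 210^(-16) ≡ 183 (mod 241).
Scan 128·183^i mod 241 for i = 0, 1, …:
  i=0: 128   i=1: 47   i=2: 166   i=3: 12
  i=4: 27   i=5: 121   i=6: 212   i=7: 236
  i=8: 49   i=9: 50   i=10: 233   i=11: 223
Match at i=11, j=14: e = 11·16 + 14 = 190.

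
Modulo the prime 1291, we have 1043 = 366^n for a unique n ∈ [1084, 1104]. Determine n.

Compute 366^1084 mod 1291 = 821, then multiply by 366 repeatedly:
  366^1084=821  366^1085=974  366^1086=168  366^1087=811  366^1088=1187
  366^1089=666  366^1090=1048  366^1091=141  366^1092=1257  366^1093=466
  366^1094=144  366^1095=1064  366^1096=833  366^1097=202  366^1098=345
  366^1099=1043
Found 1043 at exponent 1099.

1099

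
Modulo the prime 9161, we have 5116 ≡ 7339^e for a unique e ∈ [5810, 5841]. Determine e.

5813

Compute 7339^5810 mod 9161 = 3704, then multiply by 7339 repeatedly:
  7339^5810=3704  7339^5811=2969  7339^5812=4633  7339^5813=5116
Found 5116 at exponent 5813.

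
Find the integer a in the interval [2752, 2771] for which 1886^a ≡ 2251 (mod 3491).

Compute 1886^2752 mod 3491 = 568, then multiply by 1886 repeatedly:
  1886^2752=568  1886^2753=3002  1886^2754=2861  1886^2755=2251
Found 2251 at exponent 2755.

2755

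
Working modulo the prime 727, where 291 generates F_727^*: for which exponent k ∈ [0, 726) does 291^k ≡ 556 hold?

Baby-step giant-step with m = ceil(sqrt(726)) = 27.
Baby table (291^j mod 727 for j=0..26):
  0:1  1:291  2:349  3:506  4:392  5:660  6:132  7:608
  8:267  9:635  10:127  11:607  12:703  13:286  14:348  15:215
  16:43  17:154  18:467  19:675  20:135  21:27  22:587  23:699
  24:576  25:406  26:372
Giant step factor: 291^(-27) ≡ 471 (mod 727).
Scan 556·471^i mod 727 for i = 0, 1, …:
  i=0: 556   i=1: 156   i=2: 49   i=3: 542
  i=4: 105   i=5: 19   i=6: 225   i=7: 560
  i=8: 586   i=9: 473     …   i=23: 434
  i=24: 127
Match at i=24, j=10: k = 24·27 + 10 = 658.

658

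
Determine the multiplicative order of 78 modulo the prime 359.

358

The order of 78 must divide p − 1 = 358 = 2 · 179.
Divisors: 1, 2, 179, 358.
Check each in increasing order: 78^1 ≡ 78;  78^2 ≡ 340;  78^179 ≡ 358;  78^358 ≡ 1.
Smallest exponent giving 1 is 358.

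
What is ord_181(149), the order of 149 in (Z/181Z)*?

The order of 149 must divide p − 1 = 180 = 2^2 · 3^2 · 5.
Divisors: 1, 2, 3, 4, 5, 6, 9, 10, 12, 15, 18, 20, 30, 36, 45, 60, 90, 180.
Check each in increasing order: 149^1 ≡ 149;  149^2 ≡ 119;  149^3 ≡ 174;  149^4 ≡ 43;  149^5 ≡ 72;  149^6 ≡ 49;  149^9 ≡ 19;  149^10 ≡ 116;  149^12 ≡ 48;  149^15 ≡ 26;  149^18 ≡ 180;  149^20 ≡ 62;  149^30 ≡ 133;  149^36 ≡ 1.
Smallest exponent giving 1 is 36.

36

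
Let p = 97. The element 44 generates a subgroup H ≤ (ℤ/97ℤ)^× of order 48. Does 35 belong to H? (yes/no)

yes

35 ∈ ⟨44⟩ iff 35^48 ≡ 1 (mod 97), since |⟨44⟩| = 48.
35^48 mod 97 = 1.
Since 1 = 1, 35 lies in the subgroup.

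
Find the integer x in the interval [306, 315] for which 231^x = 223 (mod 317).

Compute 231^306 mod 317 = 141, then multiply by 231 repeatedly:
  231^306=141  231^307=237  231^308=223
Found 223 at exponent 308.

308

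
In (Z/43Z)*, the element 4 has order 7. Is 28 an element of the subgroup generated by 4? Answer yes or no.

no

⟨4⟩ has order 7; its elements mod 43 are {1, 4, 11, 16, 21, 35, 41}.
28 is not in this set.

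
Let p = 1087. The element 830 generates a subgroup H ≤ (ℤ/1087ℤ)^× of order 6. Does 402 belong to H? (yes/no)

no

⟨830⟩ has order 6; its elements mod 1087 are {1, 257, 258, 829, 830, 1086}.
402 is not in this set.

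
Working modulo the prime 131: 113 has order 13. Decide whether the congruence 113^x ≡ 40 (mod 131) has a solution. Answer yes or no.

⟨113⟩ has order 13; its elements mod 131 are {1, 39, 45, 52, 60, 62, 63, 80, 84, 99, 107, 112, 113}.
40 is not in this set.

no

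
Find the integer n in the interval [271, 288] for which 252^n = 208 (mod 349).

Compute 252^271 mod 349 = 54, then multiply by 252 repeatedly:
  252^271=54  252^272=346  252^273=291  252^274=42  252^275=114
  252^276=110  252^277=149  252^278=205  252^279=8  252^280=271
  252^281=237  252^282=45  252^283=172  252^284=68  252^285=35
  252^286=95  252^287=208
Found 208 at exponent 287.

287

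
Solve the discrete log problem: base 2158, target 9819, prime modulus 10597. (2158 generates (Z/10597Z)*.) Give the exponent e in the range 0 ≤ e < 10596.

8799

Baby-step giant-step with m = ceil(sqrt(10596)) = 103.
Baby table (2158^j mod 10597 for j=0..102):
  0:1  1:2158  2:4881  3:10377  4:2105  5:7074  6:6012  7:3168
  8:1479  9:1985  10:2442  11:3127  12:8374  13:3207  14:865  15:1598
  16:4459  17:446  18:8738  19:4541  20:7850  21:6294  22:7695  23:311
  24:3527  25:2620  26:5759  27:8238  28:6435  29:4660  30:10324  31:4298
  32:2709  33:7075  34:8170  35:8049  36:1259  37:4090  38:9516  39:9139
  40:945  41:4686  42:2850  43:4040  44:7586  45:8820  46:1348  47:5406
  48:9448  49:156  50:8141  51:9049  52:8068  53:10470  54:1456  55:5336
  56:6746  57:8187  58:2347  59:10057  60:350  61:2913  62:2233  63:7776
  64:5557  65:6799  66:5994  67:6712  68:8994  69:5945  70:6940  71:2959
  72:6128  73:9765  74:6034  75:8256  76:2891  77:7742  78:6364  79:10397
  80:2877  81:9321  82:1612  83:2880  84:5198  85:5658  86:2220  87:916
  88:5686  89:9659  90:10420  91:10123  92:5017  93:7149  94:8907  95:8945
  96:6173  97:905  98:3142  99:8953  100:2243  101:8162  102:1382
Giant step factor: 2158^(-103) ≡ 9938 (mod 10597).
Scan 9819·9938^i mod 10597 for i = 0, 1, …:
  i=0: 9819   i=1: 4046   i=2: 4130   i=3: 1759
  i=4: 6489   i=5: 4937   i=6: 10393   i=7: 7272
  i=8: 8193   i=9: 5283     …   i=84: 2690
  i=85: 7586
Match at i=85, j=44: e = 85·103 + 44 = 8799.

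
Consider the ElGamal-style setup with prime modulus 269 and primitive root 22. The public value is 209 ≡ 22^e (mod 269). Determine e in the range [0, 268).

263

Baby-step giant-step with m = ceil(sqrt(268)) = 17.
Baby table (22^j mod 269 for j=0..16):
  0:1  1:22  2:215  3:157  4:226  5:130  6:170  7:243
  8:235  9:59  10:222  11:42  12:117  13:153  14:138  15:77
  16:80
Giant step factor: 22^(-17) ≡ 234 (mod 269).
Scan 209·234^i mod 269 for i = 0, 1, …:
  i=0: 209   i=1: 217   i=2: 206   i=3: 53
  i=4: 28   i=5: 96   i=6: 137   i=7: 47
  i=8: 238   i=9: 9     …   i=14: 147
  i=15: 235
Match at i=15, j=8: e = 15·17 + 8 = 263.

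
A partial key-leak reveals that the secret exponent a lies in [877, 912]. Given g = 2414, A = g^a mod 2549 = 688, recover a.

Compute 2414^877 mod 2549 = 2235, then multiply by 2414 repeatedly:
  2414^877=2235  2414^878=1606  2414^879=2404  2414^880=1732  2414^881=688
Found 688 at exponent 881.

881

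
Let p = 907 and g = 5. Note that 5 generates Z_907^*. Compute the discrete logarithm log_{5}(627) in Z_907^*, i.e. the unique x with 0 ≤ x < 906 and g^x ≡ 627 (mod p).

Baby-step giant-step with m = ceil(sqrt(906)) = 31.
Baby table (5^j mod 907 for j=0..30):
  0:1  1:5  2:25  3:125  4:625  5:404  6:206  7:123
  8:615  9:354  10:863  11:687  12:714  13:849  14:617  15:364
  16:6  17:30  18:150  19:750  20:122  21:610  22:329  23:738
  24:62  25:310  26:643  27:494  28:656  29:559  30:74
Giant step factor: 5^(-31) ≡ 630 (mod 907).
Scan 627·630^i mod 907 for i = 0, 1, …:
  i=0: 627   i=1: 465   i=2: 896   i=3: 326
  i=4: 398   i=5: 408   i=6: 359   i=7: 327
  i=8: 121   i=9: 42     …   i=24: 160
  i=25: 123
Match at i=25, j=7: x = 25·31 + 7 = 782.

782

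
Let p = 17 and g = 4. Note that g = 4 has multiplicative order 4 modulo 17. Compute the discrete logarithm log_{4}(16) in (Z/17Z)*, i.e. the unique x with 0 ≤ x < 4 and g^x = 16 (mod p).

2

Successive powers of 4 modulo 17:
  4^0=1  4^1=4  4^2=16
So 4^2 ≡ 16 (mod 17), giving x = 2.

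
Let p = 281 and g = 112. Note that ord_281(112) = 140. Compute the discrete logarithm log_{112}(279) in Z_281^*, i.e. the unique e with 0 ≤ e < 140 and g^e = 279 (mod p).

Baby-step giant-step with m = ceil(sqrt(140)) = 12.
Baby table (112^j mod 281 for j=0..11):
  0:1  1:112  2:180  3:209  4:85  5:247  6:126  7:62
  8:200  9:201  10:32  11:212
Giant step factor: 112^(-12) ≡ 279 (mod 281).
Scan 279·279^i mod 281 for i = 0, 1, …:
  i=0: 279   i=1: 4   i=2: 273   i=3: 16
  i=4: 249   i=5: 64   i=6: 153   i=7: 256
  i=8: 50   i=9: 181   i=10: 200
Match at i=10, j=8: e = 10·12 + 8 = 128.

128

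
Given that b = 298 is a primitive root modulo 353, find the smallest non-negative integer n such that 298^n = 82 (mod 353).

Baby-step giant-step with m = ceil(sqrt(352)) = 19.
Baby table (298^j mod 353 for j=0..18):
  0:1  1:298  2:201  3:241  4:159  5:80  6:189  7:195
  8:218  9:12  10:46  11:294  12:68  13:143  14:254  15:150
  16:222  17:145  18:144
Giant step factor: 298^(-19) ≡ 204 (mod 353).
Scan 82·204^i mod 353 for i = 0, 1, …:
  i=0: 82   i=1: 137   i=2: 61   i=3: 89
  i=4: 153   i=5: 148   i=6: 187   i=7: 24
  i=8: 307   i=9: 147     …   i=16: 198
  i=17: 150
Match at i=17, j=15: n = 17·19 + 15 = 338.

338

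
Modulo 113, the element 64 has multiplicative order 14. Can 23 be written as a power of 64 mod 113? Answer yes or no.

no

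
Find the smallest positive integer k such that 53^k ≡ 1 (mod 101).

100

The order of 53 must divide p − 1 = 100 = 2^2 · 5^2.
Divisors: 1, 2, 4, 5, 10, 20, 25, 50, 100.
Check each in increasing order: 53^1 ≡ 53;  53^2 ≡ 82;  53^4 ≡ 58;  53^5 ≡ 44;  53^10 ≡ 17;  53^20 ≡ 87;  53^25 ≡ 91;  53^50 ≡ 100;  53^100 ≡ 1.
Smallest exponent giving 1 is 100.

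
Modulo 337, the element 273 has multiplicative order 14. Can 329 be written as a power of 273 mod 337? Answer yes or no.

yes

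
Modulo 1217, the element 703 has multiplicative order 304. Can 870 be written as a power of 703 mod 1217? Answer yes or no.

no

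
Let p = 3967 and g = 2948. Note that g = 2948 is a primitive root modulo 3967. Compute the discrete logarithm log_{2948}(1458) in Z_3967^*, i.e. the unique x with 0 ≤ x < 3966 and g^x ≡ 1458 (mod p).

Baby-step giant-step with m = ceil(sqrt(3966)) = 63.
Baby table (2948^j mod 3967 for j=0..62):
  0:1  1:2948  2:2974  3:282  4:2233  5:1631  6:184  7:2920
  8:3737  9:317  10:2271  11:2579  12:2120  13:1735  14:1317  15:2790
  16:1329  17:2463  18:1314  19:1880  20:341  21:1617  22:2549  23:954
  24:3756  25:791  26:3239  27:3  28:910  29:988  30:846  31:2732
  32:926  33:552  34:826  35:3277  36:951  37:2846  38:3770  39:2393
  40:1238  41:3951  42:436  43:20  44:3422  45:3942  46:1673  47:1023
  48:884  49:3680  50:2862  51:3334  52:2373  53:1783  54:9  55:2730
  56:2964  57:2538  58:262  59:2778  60:1656  61:2478  62:1897
Giant step factor: 2948^(-63) ≡ 1371 (mod 3967).
Scan 1458·1371^i mod 3967 for i = 0, 1, …:
  i=0: 1458   i=1: 3517   i=2: 1902   i=3: 1323
  i=4: 914   i=5: 3489   i=6: 3184   i=7: 1564
  i=8: 2064   i=9: 1273   i=10: 3770
Match at i=10, j=38: x = 10·63 + 38 = 668.

668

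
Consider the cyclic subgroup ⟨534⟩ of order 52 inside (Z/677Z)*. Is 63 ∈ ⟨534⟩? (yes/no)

no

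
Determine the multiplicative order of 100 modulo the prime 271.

5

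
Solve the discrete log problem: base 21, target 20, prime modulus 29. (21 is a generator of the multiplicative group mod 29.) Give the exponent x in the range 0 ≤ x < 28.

8

Successive powers of 21 modulo 29:
  21^0=1  21^1=21  21^2=6  21^3=10  21^4=7  21^5=2
  21^6=13  21^7=12  21^8=20
So 21^8 ≡ 20 (mod 29), giving x = 8.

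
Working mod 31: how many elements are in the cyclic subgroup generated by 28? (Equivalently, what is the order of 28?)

The order of 28 must divide p − 1 = 30 = 2 · 3 · 5.
Divisors: 1, 2, 3, 5, 6, 10, 15, 30.
Check each in increasing order: 28^1 ≡ 28;  28^2 ≡ 9;  28^3 ≡ 4;  28^5 ≡ 5;  28^6 ≡ 16;  28^10 ≡ 25;  28^15 ≡ 1.
Smallest exponent giving 1 is 15.

15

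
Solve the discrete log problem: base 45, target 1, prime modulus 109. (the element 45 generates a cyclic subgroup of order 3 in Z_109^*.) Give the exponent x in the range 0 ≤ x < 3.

0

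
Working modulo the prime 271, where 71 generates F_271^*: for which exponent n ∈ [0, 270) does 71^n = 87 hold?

126

Baby-step giant-step with m = ceil(sqrt(270)) = 17.
Baby table (71^j mod 271 for j=0..16):
  0:1  1:71  2:163  3:191  4:11  5:239  6:167  7:204
  8:121  9:190  10:211  11:76  12:247  13:193  14:153  15:23
  16:7
Giant step factor: 71^(-17) ≡ 6 (mod 271).
Scan 87·6^i mod 271 for i = 0, 1, …:
  i=0: 87   i=1: 251   i=2: 151   i=3: 93
  i=4: 16   i=5: 96   i=6: 34   i=7: 204
Match at i=7, j=7: n = 7·17 + 7 = 126.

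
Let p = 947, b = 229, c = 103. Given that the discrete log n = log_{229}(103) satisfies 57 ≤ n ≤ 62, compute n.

Compute 229^57 mod 947 = 59, then multiply by 229 repeatedly:
  229^57=59  229^58=253  229^59=170  229^60=103
Found 103 at exponent 60.

60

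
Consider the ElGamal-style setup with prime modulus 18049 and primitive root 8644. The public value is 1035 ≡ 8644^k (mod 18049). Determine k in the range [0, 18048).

9491

Baby-step giant-step with m = ceil(sqrt(18048)) = 135.
Baby table (8644^j mod 18049 for j=0..134):
  0:1  1:8644  2:13925  3:16968  4:5218  5:17990  6:13425  7:8679
  8:9632  9:17020  10:3481  11:2081  12:11360  13:9280  14:6564  15:11209
  16:3564  17:15622  18:11999  19:9802  20:6482  21:6312  22:16850  23:14019
  24:17299  25:14640  26:6621  27:16594  28:3133  29:8152  30:2592  31:6439
  32:13649  33:13692  34:6355  35:9513  36:17177  37:6914  38:4377  39:4084
  40:16301  41:15350  42:7201  43:12492  44:11730  45:12887  46:14849  47:8317
  48:2981  49:11841  50:15774  51:8310  52:14669  53:4611  54:5292  55:7882
  56:15082  57:881  58:16735  59:12654  60:4236  61:12612  62:2168  63:5330
  64:11472  65:2762  66:13950  67:16480  68:10412  69:9014  70:17532  71:7204
  72:2326  73:17407  74:9644  75:12454  76:8140  77:7158  78:1780  79:8572
  80:5223  81:7063  82:10854  83:3274  84:17673  85:16725  86:16459  87:9378
  88:5373  89:4135  90:5920  91:3565  92:6217  93:7875  94:8721  95:11700
  96:6253  97:12226  98:4649  99:8882  100:13611  101:10102  102:626  103:14493
  104:17432  105:9156  106:17648  107:17213  108:11265  109:305  110:1266  111:5610
  112:13226  113:3178  114:54  115:15551  116:11941  117:13822  118:11037  119:14863
  120:2990  121:17441  122:14756  123:16630  124:7484  125:4080  126:17823  127:13797
  128:11525  129:9669  130:11966  131:13334  132:16231  133:5887  134:7097
Giant step factor: 8644^(-135) ≡ 14765 (mod 18049).
Scan 1035·14765^i mod 18049 for i = 0, 1, …:
  i=0: 1035   i=1: 12321   i=2: 3694   i=3: 15881
  i=4: 8406   i=5: 9666   i=6: 5047   i=7: 12683
  i=8: 6120   i=9: 8506     …   i=69: 8778
  i=70: 15350
Match at i=70, j=41: k = 70·135 + 41 = 9491.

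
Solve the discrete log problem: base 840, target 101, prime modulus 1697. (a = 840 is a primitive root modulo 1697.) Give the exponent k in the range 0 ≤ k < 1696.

Baby-step giant-step with m = ceil(sqrt(1696)) = 42.
Baby table (840^j mod 1697 for j=0..41):
  0:1  1:840  2:1345  3:1295  4:23  5:653  6:389  7:936
  8:529  9:1443  10:462  11:1164  12:288  13:946  14:444  15:1317
  16:1533  17:1394  18:30  19:1442  20:1319  21:1516  22:690  23:923
  24:1488  25:928  26:597  27:865  28:284  29:980  30:155  31:1228
  32:1441  33:479  34:171  35:1092  36:900  37:835  38:539  39:1358
  40:336  41:538
Giant step factor: 840^(-42) ≡ 534 (mod 1697).
Scan 101·534^i mod 1697 for i = 0, 1, …:
  i=0: 101   i=1: 1327   i=2: 969   i=3: 1558
  i=4: 442   i=5: 145   i=6: 1065   i=7: 215
  i=8: 1111   i=9: 1021     …   i=13: 1595
  i=14: 1533
Match at i=14, j=16: k = 14·42 + 16 = 604.

604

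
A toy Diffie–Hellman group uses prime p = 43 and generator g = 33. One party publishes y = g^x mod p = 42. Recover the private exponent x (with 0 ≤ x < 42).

21

Successive powers of 33 modulo 43:
  33^0=1  33^1=33  33^2=14  33^3=32  33^4=24  33^5=18
  33^6=35  33^7=37  33^8=17  33^9=2  33^10=23  33^11=28
  33^12=21  33^13=5  33^14=36  33^15=27  33^16=31  33^17=34
  33^18=4  33^19=3  33^20=13  33^21=42
So 33^21 ≡ 42 (mod 43), giving x = 21.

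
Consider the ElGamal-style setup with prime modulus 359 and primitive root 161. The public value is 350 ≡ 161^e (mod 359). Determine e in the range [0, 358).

31

Baby-step giant-step with m = ceil(sqrt(358)) = 19.
Baby table (161^j mod 359 for j=0..18):
  0:1  1:161  2:73  3:265  4:303  5:318  6:220  7:238
  8:264  9:142  10:245  11:314  12:294  13:305  14:281  15:7
  16:50  17:152  18:60
Giant step factor: 161^(-19) ≡ 87 (mod 359).
Scan 350·87^i mod 359 for i = 0, 1, …:
  i=0: 350   i=1: 294
Match at i=1, j=12: e = 1·19 + 12 = 31.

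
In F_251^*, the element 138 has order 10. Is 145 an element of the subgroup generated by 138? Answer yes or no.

no

145 ∈ ⟨138⟩ iff 145^10 ≡ 1 (mod 251), since |⟨138⟩| = 10.
145^10 mod 251 = 5.
Since 5 ≠ 1, 145 does not lie in the subgroup.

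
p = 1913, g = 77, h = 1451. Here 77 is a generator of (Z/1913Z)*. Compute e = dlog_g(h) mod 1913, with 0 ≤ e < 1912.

1204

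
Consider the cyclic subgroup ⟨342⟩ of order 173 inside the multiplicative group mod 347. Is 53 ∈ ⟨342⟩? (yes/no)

yes

53 ∈ ⟨342⟩ iff 53^173 ≡ 1 (mod 347), since |⟨342⟩| = 173.
53^173 mod 347 = 1.
Since 1 = 1, 53 lies in the subgroup.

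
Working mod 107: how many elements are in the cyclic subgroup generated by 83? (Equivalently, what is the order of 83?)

53

The order of 83 must divide p − 1 = 106 = 2 · 53.
Divisors: 1, 2, 53, 106.
Check each in increasing order: 83^1 ≡ 83;  83^2 ≡ 41;  83^53 ≡ 1.
Smallest exponent giving 1 is 53.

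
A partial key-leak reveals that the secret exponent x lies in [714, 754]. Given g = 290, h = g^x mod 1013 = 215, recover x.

723

Compute 290^714 mod 1013 = 397, then multiply by 290 repeatedly:
  290^714=397  290^715=661  290^716=233  290^717=712  290^718=841
  290^719=770  290^720=440  290^721=975  290^722=123  290^723=215
Found 215 at exponent 723.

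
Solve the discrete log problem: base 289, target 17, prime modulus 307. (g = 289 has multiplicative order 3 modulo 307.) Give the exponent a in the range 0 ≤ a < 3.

2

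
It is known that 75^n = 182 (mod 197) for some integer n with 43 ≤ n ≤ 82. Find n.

72

Compute 75^43 mod 197 = 56, then multiply by 75 repeatedly:
  75^43=56  75^44=63  75^45=194  75^46=169  75^47=67
  75^48=100  75^49=14  75^50=65  75^51=147  75^52=190
  75^53=66  75^54=25  75^55=102  75^56=164  75^57=86
  75^58=146  75^59=115  75^60=154  75^61=124  75^62=41
  75^63=120  75^64=135  75^65=78  75^66=137  75^67=31
  75^68=158  75^69=30  75^70=83  75^71=118  75^72=182
Found 182 at exponent 72.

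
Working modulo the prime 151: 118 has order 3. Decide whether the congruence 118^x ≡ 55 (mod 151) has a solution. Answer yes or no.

no

55 ∈ ⟨118⟩ iff 55^3 ≡ 1 (mod 151), since |⟨118⟩| = 3.
55^3 mod 151 = 124.
Since 124 ≠ 1, 55 does not lie in the subgroup.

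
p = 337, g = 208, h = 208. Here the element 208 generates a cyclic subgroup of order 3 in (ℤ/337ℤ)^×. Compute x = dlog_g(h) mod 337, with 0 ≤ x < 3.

Successive powers of 208 modulo 337:
  208^0=1  208^1=208
So 208^1 ≡ 208 (mod 337), giving x = 1.

1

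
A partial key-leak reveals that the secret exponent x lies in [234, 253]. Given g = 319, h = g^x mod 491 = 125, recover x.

234

Compute 319^234 mod 491 = 125, then multiply by 319 repeatedly:
  319^234=125
Found 125 at exponent 234.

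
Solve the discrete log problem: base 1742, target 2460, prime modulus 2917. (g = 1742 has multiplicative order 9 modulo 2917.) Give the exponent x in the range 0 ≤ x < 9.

Successive powers of 1742 modulo 2917:
  1742^0=1  1742^1=1742  1742^2=884  1742^3=2669  1742^4=2617  1742^5=2460
So 1742^5 ≡ 2460 (mod 2917), giving x = 5.

5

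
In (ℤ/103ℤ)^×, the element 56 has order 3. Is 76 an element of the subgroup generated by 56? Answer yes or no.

⟨56⟩ has order 3; its elements mod 103 are {1, 46, 56}.
76 is not in this set.

no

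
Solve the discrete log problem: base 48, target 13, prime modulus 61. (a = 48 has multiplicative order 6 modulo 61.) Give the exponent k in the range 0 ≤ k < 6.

Successive powers of 48 modulo 61:
  48^0=1  48^1=48  48^2=47  48^3=60  48^4=13
So 48^4 ≡ 13 (mod 61), giving k = 4.

4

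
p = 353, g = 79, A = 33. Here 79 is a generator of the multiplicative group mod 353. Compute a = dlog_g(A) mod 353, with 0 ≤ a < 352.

335

Baby-step giant-step with m = ceil(sqrt(352)) = 19.
Baby table (79^j mod 353 for j=0..18):
  0:1  1:79  2:240  3:251  4:61  5:230  6:167  7:132
  8:191  9:263  10:303  11:286  12:2  13:158  14:127  15:149
  16:122  17:107  18:334
Giant step factor: 79^(-19) ≡ 234 (mod 353).
Scan 33·234^i mod 353 for i = 0, 1, …:
  i=0: 33   i=1: 309   i=2: 294   i=3: 314
  i=4: 52   i=5: 166   i=6: 14   i=7: 99
  i=8: 221   i=9: 176     …   i=16: 175
  i=17: 2
Match at i=17, j=12: a = 17·19 + 12 = 335.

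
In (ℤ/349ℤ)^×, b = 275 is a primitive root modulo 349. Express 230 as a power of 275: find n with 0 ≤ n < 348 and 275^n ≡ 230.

19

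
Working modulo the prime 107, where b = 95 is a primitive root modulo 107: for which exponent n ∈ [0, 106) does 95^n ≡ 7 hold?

19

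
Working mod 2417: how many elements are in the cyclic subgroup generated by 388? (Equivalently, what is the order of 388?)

The order of 388 must divide p − 1 = 2416 = 2^4 · 151.
Divisors: 1, 2, 4, 8, 16, 151, 302, 604, 1208, 2416.
Check each in increasing order: 388^1 ≡ 388;  388^2 ≡ 690;  388^4 ≡ 2368;  388^8 ≡ 2401;  388^16 ≡ 256;  388^151 ≡ 1.
Smallest exponent giving 1 is 151.

151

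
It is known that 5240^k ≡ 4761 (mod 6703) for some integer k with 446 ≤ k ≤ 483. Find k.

Compute 5240^446 mod 6703 = 4508, then multiply by 5240 repeatedly:
  5240^446=4508  5240^447=548  5240^448=2636  5240^449=4460  5240^450=3742
  5240^451=1805  5240^452=267  5240^453=4856  5240^454=852  5240^455=282
  5240^456=3020  5240^457=5720  5240^458=3687  5240^459=1834  5240^460=4761
Found 4761 at exponent 460.

460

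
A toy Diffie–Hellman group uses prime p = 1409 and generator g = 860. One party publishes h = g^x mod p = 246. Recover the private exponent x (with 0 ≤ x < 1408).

Baby-step giant-step with m = ceil(sqrt(1408)) = 38.
Baby table (860^j mod 1409 for j=0..37):
  0:1  1:860  2:1284  3:993  4:126  5:1276  6:1158  7:1126
  8:377  9:150  10:781  11:976  12:1005  13:583  14:1185  15:393
  16:1229  17:190  18:1365  19:203  20:1273  21:1396  22:92  23:216
  24:1181  25:1180  26:320  27:445  28:861  29:735  30:868  31:1119
  32:1402  33:1025  34:875  35:94  36:527  37:931
Giant step factor: 860^(-38) ≡ 1243 (mod 1409).
Scan 246·1243^i mod 1409 for i = 0, 1, …:
  i=0: 246   i=1: 25   i=2: 77   i=3: 1308
  i=4: 1267   i=5: 1028   i=6: 1250   i=7: 1032
  i=8: 586   i=9: 1354     …   i=24: 920
  i=25: 861
Match at i=25, j=28: x = 25·38 + 28 = 978.

978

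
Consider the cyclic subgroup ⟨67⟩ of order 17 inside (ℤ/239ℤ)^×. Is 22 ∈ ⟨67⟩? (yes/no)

yes

⟨67⟩ has order 17; its elements mod 239 are {1, 6, 22, 36, 40, 51, 67, 71, 75, 101, 128, 132, 163, 166, 187, 211, 216}.
22 is in this set.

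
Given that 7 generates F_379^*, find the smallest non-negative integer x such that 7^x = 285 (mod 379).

135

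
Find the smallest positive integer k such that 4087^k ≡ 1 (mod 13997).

3499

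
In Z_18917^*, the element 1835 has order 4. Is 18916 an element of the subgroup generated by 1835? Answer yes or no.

⟨1835⟩ has order 4; its elements mod 18917 are {1, 1835, 17082, 18916}.
18916 is in this set.

yes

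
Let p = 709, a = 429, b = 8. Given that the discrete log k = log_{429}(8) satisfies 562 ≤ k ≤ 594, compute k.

585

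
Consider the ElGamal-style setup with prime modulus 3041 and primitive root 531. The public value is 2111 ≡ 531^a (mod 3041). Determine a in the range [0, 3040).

482

Baby-step giant-step with m = ceil(sqrt(3040)) = 56.
Baby table (531^j mod 3041 for j=0..55):
  0:1  1:531  2:2189  3:697  4:2146  5:2192  6:2290  7:2631
  8:1242  9:2646  10:84  11:2030  12:1416  13:769  14:845  15:1668
  16:777  17:2052  18:934  19:271  20:974  21:224  22:345  23:735
  24:1037  25:226  26:1407  27:2072  28:2431  29:1477  30:2750  31:570
  32:1611  33:920  34:1960  35:738  36:2630  37:711  38:457  39:2428
  40:2925  41:2265  42:1520  43:1255  44:426  45:1172  46:1968  47:1945
  48:1896  49:205  50:2420  51:1718  52:2999  53:2026  54:2333  55:1136
Giant step factor: 531^(-56) ≡ 601 (mod 3041).
Scan 2111·601^i mod 3041 for i = 0, 1, …:
  i=0: 2111   i=1: 614   i=2: 1053   i=3: 325
  i=4: 701   i=5: 1643   i=6: 2159   i=7: 2093
  i=8: 1960
Match at i=8, j=34: a = 8·56 + 34 = 482.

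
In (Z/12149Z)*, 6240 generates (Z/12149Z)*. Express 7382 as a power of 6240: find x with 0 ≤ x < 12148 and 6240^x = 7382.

Baby-step giant-step with m = ceil(sqrt(12148)) = 111.
Baby table (6240^j mod 12149 for j=0..110):
  0:1  1:6240  2:55  3:3028  4:3025  5:8603  6:8438  7:11503
  8:2428  9:917  10:12050  11:1839  12:6704  13:3953  14:4250  15:10882
  16:2919  17:3209  18:2608  19:6409  20:9801  21:174  22:4499  23:9570
  24:4465  25:3943  26:2595  27:10332  28:9086  29:9406  30:1621  31:7072
  32:4112  33:192  34:7478  35:10560  36:10373  37:9797  38:11661  39:4279
  40:9607  41:4514  42:5978  43:5290  44:767  45:11523  46:5738  47:2017
  48:11865  49:1594  50:8678  51:2627  52:3479  53:10846  54:9110  55:1229
  56:2941  57:6850  58:3818  59:131  60:3457  61:7205  62:7900  63:7507
  64:9285  65:11968  66:417  67:2194  68:10786  69:11329  70:10078  71:3496
  72:7585  73:10045  74:4109  75:5770  76:7313  77:1476  78:1298  79:8286
  80:10645  81:6217  82:2323  83:1763  84:6275  85:11922  86:4953  87:11813
  88:5137  89:5818  90:3108  91:4116  92:854  93:7698  94:10523  95:10324
  96:7762  97:8966  98:1695  99:7170  100:8182  101:5582  102:497  103:3285
  104:3037  105:10589  106:9098  107:11392  108:2281  109:6961  110:3965
Giant step factor: 6240^(-111) ≡ 9817 (mod 12149).
Scan 7382·9817^i mod 12149 for i = 0, 1, …:
  i=0: 7382   i=1: 309   i=2: 8352   i=3: 10132
  i=4: 1981   i=5: 9077   i=6: 8143   i=7: 11560
  i=8: 711   i=9: 6361     …   i=57: 3682
  i=58: 2919
Match at i=58, j=16: x = 58·111 + 16 = 6454.

6454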